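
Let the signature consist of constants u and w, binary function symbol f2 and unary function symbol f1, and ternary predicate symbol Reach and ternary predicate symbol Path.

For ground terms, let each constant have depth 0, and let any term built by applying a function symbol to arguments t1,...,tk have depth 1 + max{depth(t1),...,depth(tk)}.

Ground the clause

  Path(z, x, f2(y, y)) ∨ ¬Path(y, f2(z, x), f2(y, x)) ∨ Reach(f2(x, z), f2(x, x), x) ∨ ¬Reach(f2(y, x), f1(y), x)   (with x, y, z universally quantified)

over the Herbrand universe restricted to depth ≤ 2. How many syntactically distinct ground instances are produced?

405224

Ground terms of depth ≤ 2:
  Let N_k = |{terms of depth ≤ k}|. Then N_0 = 2 and N_k = 2 + N_{k-1}^2 + N_{k-1} for k ≥ 1 (one summand per function symbol, arity giving the exponent).
  N_0 = 2
  N_1 = 2 + 2^2 + 2 = 8
  N_2 = 2 + 8^2 + 8 = 74
So there are 74 ground terms available for substitution.
The clause has 3 distinct variables (x, y, z), each appearing in the body. In the free term algebra distinct substitutions yield syntactically distinct ground instances.
Number of ground instances = 74^3 = 405224.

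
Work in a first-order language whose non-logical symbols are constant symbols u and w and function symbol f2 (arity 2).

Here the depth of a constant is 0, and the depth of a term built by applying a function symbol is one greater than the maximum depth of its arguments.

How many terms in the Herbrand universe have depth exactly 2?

If N_k denotes the number of depth-≤k ground terms, the 2 constants give N_0 = 2, and each function symbol of arity r contributes N_{k-1}^r new terms at level k: N_k = 2 + N_{k-1}^2.
N_0 = 2
N_1 = 2 + 2^2 = 6
N_2 = 2 + 6^2 = 38
Terms of depth exactly 2: N_2 − N_1 = 38 − 6 = 32.

32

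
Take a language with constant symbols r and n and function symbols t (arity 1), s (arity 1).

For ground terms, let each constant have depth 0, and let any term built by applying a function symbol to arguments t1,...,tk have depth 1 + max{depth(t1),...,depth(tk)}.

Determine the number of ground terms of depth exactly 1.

Let N_k = |{terms of depth ≤ k}|. Then N_0 = 2 and N_k = 2 + N_{k-1} + N_{k-1} for k ≥ 1 (one summand per function symbol, arity giving the exponent).
N_0 = 2
N_1 = 2 + 2 + 2 = 6
Terms of depth exactly 1: N_1 − N_0 = 6 − 2 = 4.

4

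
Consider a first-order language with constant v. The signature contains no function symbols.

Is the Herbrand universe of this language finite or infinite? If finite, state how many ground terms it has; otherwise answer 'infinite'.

There are no function symbols, so the only ground term is the single constant.
The Herbrand universe is {v}, finite with 1 element.

1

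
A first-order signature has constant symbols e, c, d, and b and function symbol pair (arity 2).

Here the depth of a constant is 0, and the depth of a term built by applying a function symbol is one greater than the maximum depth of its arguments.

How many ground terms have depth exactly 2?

Write N_k for the number of ground terms of depth ≤ k. A term of depth ≤ k is either a constant or a function symbol applied to arguments of depth ≤ k−1, so N_k = 4 + N_{k-1}^2.
N_0 = 4
N_1 = 4 + 4^2 = 20
N_2 = 4 + 20^2 = 404
Terms of depth exactly 2: N_2 − N_1 = 404 − 20 = 384.

384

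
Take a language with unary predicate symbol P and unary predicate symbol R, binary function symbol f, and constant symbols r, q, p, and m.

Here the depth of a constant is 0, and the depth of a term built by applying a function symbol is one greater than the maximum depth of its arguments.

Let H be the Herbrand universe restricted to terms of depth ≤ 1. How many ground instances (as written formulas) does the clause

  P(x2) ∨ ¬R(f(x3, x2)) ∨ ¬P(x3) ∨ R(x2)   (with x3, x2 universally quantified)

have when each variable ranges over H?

400

Ground terms of depth ≤ 1:
  Count level by level. With function symbols f/2, the terms of depth ≤ k are the 4 constants together with each function applied to depth-≤(k−1) tuples, so N_k = 4 + N_{k-1}^2.
  N_0 = 4
  N_1 = 4 + 4^2 = 20
So there are 20 ground terms available for substitution.
There are 2 variables to instantiate (x3, x2), each occurring in at least one literal, so different choices give different ground instances.
Number of ground instances = 20^2 = 400.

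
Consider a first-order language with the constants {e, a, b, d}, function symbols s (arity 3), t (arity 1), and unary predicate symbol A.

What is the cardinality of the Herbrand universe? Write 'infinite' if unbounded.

infinite

The signature has at least one function symbol (s, arity 3) and at least one constant (e).
Iterating s gives infinitely many distinct ground terms: e, s(e, e, e), s(s(e, e, e), s(e, e, e), s(e, e, e)), ...
So the Herbrand universe is infinite.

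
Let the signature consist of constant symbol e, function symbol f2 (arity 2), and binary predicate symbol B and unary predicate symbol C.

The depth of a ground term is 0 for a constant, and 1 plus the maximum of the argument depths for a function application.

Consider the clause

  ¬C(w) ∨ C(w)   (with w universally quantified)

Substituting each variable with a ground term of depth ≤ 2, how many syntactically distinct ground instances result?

5

Ground terms of depth ≤ 2:
  Let N_k = |{terms of depth ≤ k}|. Then N_0 = 1 and N_k = 1 + N_{k-1}^2 for k ≥ 1 (one summand per function symbol, arity giving the exponent).
  N_0 = 1
  N_1 = 1 + 1^2 = 2
  N_2 = 1 + 2^2 = 5
  Explicitly: e, f2(e, e), f2(e, f2(e, e)), f2(f2(e, e), e), f2(f2(e, e), f2(e, e)).
So there are 5 ground terms available for substitution.
The body mentions the single quantified variable w; since ground terms form a free algebra, no two substitutions collapse to the same formula.
Number of ground instances = 5.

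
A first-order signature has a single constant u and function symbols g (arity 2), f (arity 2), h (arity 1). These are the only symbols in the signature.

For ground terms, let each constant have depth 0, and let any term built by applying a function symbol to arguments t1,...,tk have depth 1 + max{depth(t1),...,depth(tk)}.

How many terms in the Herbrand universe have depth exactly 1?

3

Count level by level. With function symbols g/2, f/2, h/1, the terms of depth ≤ k are the 1 constant together with each function applied to depth-≤(k−1) tuples, so N_k = 1 + N_{k-1}^2 + N_{k-1}^2 + N_{k-1}.
N_0 = 1
N_1 = 1 + 1^2 + 1^2 + 1 = 4
Terms of depth exactly 1: N_1 − N_0 = 4 − 1 = 3.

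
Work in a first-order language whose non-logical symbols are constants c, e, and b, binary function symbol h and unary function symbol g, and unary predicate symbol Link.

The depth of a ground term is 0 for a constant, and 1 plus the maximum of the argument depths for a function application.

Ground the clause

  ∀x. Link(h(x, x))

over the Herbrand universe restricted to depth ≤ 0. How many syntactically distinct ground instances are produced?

Ground terms of depth ≤ 0:
  Count level by level. With function symbols h/2, g/1, the terms of depth ≤ k are the 3 constants together with each function applied to depth-≤(k−1) tuples, so N_k = 3 + N_{k-1}^2 + N_{k-1}.
  N_0 = 3
  Explicitly: c, e, b.
So there are 3 ground terms available for substitution.
The clause has 1 distinct variable (x), which appears in the body. In the free term algebra distinct substitutions yield syntactically distinct ground instances.
Number of ground instances = 3.

3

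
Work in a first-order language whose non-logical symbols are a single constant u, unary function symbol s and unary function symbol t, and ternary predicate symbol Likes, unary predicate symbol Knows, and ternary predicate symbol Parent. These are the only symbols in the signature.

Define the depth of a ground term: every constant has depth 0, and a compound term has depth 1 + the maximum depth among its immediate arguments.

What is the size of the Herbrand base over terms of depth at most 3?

6765

First count ground terms of depth ≤ 3.
Let N_k = |{terms of depth ≤ k}|. Then N_0 = 1 and N_k = 1 + N_{k-1} + N_{k-1} for k ≥ 1 (one summand per function symbol, arity giving the exponent).
N_0 = 1
N_1 = 1 + 1 + 1 = 3
N_2 = 1 + 3 + 3 = 7
N_3 = 1 + 7 + 7 = 15
So |H| = 15.
A ground atom is a predicate applied to a tuple of terms from H, so the count is the sum over predicates of |H|^arity:
  Likes: 15^3 = 3375;  Knows: 15;  Parent: 15^3 = 3375
Total ground atoms: 3375 + 15 + 3375 = 6765.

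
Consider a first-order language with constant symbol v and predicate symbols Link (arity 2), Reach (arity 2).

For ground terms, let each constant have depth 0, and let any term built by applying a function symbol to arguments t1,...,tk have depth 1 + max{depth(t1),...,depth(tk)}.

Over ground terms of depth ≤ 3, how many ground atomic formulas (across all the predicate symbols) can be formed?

2

First count ground terms of depth ≤ 3.
With no function symbols every ground term is a constant, so there is exactly 1 ground term at every depth bound.
N_0 = 1
N_1 = 1
N_2 = 1
N_3 = 1
So |H| = 1.
Ground atoms are formed by filling each argument slot of a predicate with a term from H, so an r-ary predicate gives |H|^r atoms:
  Link: 1^2 = 1;  Reach: 1^2 = 1
Total ground atoms: 1 + 1 = 2.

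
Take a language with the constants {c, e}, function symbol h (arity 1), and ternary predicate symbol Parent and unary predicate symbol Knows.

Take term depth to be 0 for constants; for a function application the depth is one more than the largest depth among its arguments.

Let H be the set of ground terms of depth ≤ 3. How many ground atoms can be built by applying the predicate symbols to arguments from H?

520

First count ground terms of depth ≤ 3.
Write N_k for the number of ground terms of depth ≤ k. A term of depth ≤ k is either a constant or a function symbol applied to arguments of depth ≤ k−1, so N_k = 2 + N_{k-1}.
N_0 = 2
N_1 = 2 + 2 = 4
N_2 = 2 + 4 = 6
N_3 = 2 + 6 = 8
Explicitly: c, e, h(c), h(e), h(h(c)), h(h(e)), h(h(h(c))), h(h(h(e))).
So |H| = 8.
For each predicate symbol, the number of ground atoms is |H| raised to its arity; summing:
  Parent: 8^3 = 512;  Knows: 8
Total ground atoms: 512 + 8 = 520.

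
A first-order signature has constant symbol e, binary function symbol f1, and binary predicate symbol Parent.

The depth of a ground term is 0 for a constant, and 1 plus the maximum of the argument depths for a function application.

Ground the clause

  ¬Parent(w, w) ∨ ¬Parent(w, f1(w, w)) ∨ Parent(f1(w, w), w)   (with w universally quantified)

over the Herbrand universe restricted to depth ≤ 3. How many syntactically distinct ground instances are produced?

Ground terms of depth ≤ 3:
  Let N_k count ground terms of depth at most k. Each non-constant term of depth ≤ k is some function symbol applied to depth-≤(k−1) arguments, giving N_k = 1 + N_{k-1}^2.
  N_0 = 1
  N_1 = 1 + 1^2 = 2
  N_2 = 1 + 2^2 = 5
  N_3 = 1 + 5^2 = 26
So there are 26 ground terms available for substitution.
The body mentions the single quantified variable w; since ground terms form a free algebra, no two substitutions collapse to the same formula.
Number of ground instances = 26.

26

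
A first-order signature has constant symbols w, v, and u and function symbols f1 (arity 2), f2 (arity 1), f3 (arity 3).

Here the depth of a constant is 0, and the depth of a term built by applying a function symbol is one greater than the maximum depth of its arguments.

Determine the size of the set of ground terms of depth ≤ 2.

75897

If N_k denotes the number of depth-≤k ground terms, the 3 constants give N_0 = 3, and each function symbol of arity r contributes N_{k-1}^r new terms at level k: N_k = 3 + N_{k-1}^2 + N_{k-1} + N_{k-1}^3.
N_0 = 3
N_1 = 3 + 3^2 + 3 + 3^3 = 42
N_2 = 3 + 42^2 + 42 + 42^3 = 75897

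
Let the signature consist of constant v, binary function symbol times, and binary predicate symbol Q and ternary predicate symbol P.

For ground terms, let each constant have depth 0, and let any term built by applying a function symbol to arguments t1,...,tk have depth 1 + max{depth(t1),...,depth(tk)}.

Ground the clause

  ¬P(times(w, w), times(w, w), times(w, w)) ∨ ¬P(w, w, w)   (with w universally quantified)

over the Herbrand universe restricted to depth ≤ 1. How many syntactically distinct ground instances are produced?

2

Ground terms of depth ≤ 1:
  Count level by level. With function symbols times/2, the terms of depth ≤ k are the 1 constant together with each function applied to depth-≤(k−1) tuples, so N_k = 1 + N_{k-1}^2.
  N_0 = 1
  N_1 = 1 + 1^2 = 2
  Explicitly: v, times(v, v).
So there are 2 ground terms available for substitution.
There is 1 variable to instantiate (w),  occurring in at least one literal, so different choices give different ground instances.
Number of ground instances = 2.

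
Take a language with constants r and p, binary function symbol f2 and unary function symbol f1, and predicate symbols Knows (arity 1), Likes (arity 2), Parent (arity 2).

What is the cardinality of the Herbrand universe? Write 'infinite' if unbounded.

The signature has at least one function symbol (f2, arity 2) and at least one constant (r).
Iterating f2 gives infinitely many distinct ground terms: r, f2(r, r), f2(f2(r, r), f2(r, r)), ...
So the Herbrand universe is infinite.

infinite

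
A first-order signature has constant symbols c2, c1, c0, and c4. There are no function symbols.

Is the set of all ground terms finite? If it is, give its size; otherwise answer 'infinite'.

There are no function symbols, so every ground term is one of the 4 constants.
The Herbrand universe is {c2, c1, c0, c4}, which is finite with 4 elements.

4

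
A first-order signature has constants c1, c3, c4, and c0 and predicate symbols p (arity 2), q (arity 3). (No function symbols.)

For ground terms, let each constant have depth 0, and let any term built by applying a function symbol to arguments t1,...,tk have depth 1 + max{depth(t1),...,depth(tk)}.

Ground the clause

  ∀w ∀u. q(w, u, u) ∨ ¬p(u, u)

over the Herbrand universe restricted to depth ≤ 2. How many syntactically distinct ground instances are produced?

16

Ground terms of depth ≤ 2:
  With no function symbols every ground term is a constant, so there are exactly 4 ground terms at every depth bound.
  N_0 = 4
  N_1 = 4
  N_2 = 4
  Explicitly: c1, c3, c4, c0.
So there are 4 ground terms available for substitution.
Each of w, u ranges independently over the available ground terms, and distinct assignments produce distinct instances.
Number of ground instances = 4^2 = 16.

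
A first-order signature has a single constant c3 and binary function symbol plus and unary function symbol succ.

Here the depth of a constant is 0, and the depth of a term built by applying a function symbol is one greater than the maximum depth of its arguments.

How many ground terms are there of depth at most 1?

If N_k denotes the number of depth-≤k ground terms, the 1 constant gives N_0 = 1, and each function symbol of arity r contributes N_{k-1}^r new terms at level k: N_k = 1 + N_{k-1}^2 + N_{k-1}.
N_0 = 1
N_1 = 1 + 1^2 + 1 = 3

3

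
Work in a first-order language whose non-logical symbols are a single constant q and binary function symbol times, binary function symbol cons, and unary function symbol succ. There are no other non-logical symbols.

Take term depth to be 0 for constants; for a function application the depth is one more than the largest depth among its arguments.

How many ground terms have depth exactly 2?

Count level by level. With function symbols times/2, cons/2, succ/1, the terms of depth ≤ k are the 1 constant together with each function applied to depth-≤(k−1) tuples, so N_k = 1 + N_{k-1}^2 + N_{k-1}^2 + N_{k-1}.
N_0 = 1
N_1 = 1 + 1^2 + 1^2 + 1 = 4
N_2 = 1 + 4^2 + 4^2 + 4 = 37
Terms of depth exactly 2: N_2 − N_1 = 37 − 4 = 33.

33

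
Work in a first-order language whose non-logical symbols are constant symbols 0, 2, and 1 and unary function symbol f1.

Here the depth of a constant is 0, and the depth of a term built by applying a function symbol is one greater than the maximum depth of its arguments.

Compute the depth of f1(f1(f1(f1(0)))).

4

depth(f1(0)) = 1 + depth(0) = 1 + 0 = 1
depth(f1(f1(0))) = 1 + depth(f1(0)) = 1 + 1 = 2
depth(f1(f1(f1(0)))) = 1 + depth(f1(f1(0))) = 1 + 2 = 3
depth(f1(f1(f1(f1(0))))) = 1 + depth(f1(f1(f1(0)))) = 1 + 3 = 4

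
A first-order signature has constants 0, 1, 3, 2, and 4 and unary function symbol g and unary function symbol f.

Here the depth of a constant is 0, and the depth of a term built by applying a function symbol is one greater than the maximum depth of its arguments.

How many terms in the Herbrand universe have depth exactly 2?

20

Let N_k = |{terms of depth ≤ k}|. Then N_0 = 5 and N_k = 5 + N_{k-1} + N_{k-1} for k ≥ 1 (one summand per function symbol, arity giving the exponent).
N_0 = 5
N_1 = 5 + 5 + 5 = 15
N_2 = 5 + 15 + 15 = 35
Terms of depth exactly 2: N_2 − N_1 = 35 − 15 = 20.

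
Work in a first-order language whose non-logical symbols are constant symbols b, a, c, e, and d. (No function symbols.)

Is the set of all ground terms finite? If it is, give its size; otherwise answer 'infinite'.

5

There are no function symbols, so every ground term is one of the 5 constants.
The Herbrand universe is {b, a, c, e, d}, which is finite with 5 elements.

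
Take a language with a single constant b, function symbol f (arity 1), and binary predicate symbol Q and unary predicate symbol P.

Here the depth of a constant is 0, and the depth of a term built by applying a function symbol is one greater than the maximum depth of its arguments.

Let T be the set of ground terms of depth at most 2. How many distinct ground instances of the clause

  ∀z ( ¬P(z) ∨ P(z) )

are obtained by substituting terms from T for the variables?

Ground terms of depth ≤ 2:
  Count level by level. With function symbols f/1, the terms of depth ≤ k are the 1 constant together with each function applied to depth-≤(k−1) tuples, so N_k = 1 + N_{k-1}.
  N_0 = 1
  N_1 = 1 + 1 = 2
  N_2 = 1 + 2 = 3
  Explicitly: b, f(b), f(f(b)).
So there are 3 ground terms available for substitution.
The body mentions the single quantified variable z; since ground terms form a free algebra, no two substitutions collapse to the same formula.
Number of ground instances = 3.

3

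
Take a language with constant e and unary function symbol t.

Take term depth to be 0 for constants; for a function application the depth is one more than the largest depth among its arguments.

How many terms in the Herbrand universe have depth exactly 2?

If N_k denotes the number of depth-≤k ground terms, the 1 constant gives N_0 = 1, and each function symbol of arity r contributes N_{k-1}^r new terms at level k: N_k = 1 + N_{k-1}.
N_0 = 1
N_1 = 1 + 1 = 2
N_2 = 1 + 2 = 3
Terms of depth exactly 2: N_2 − N_1 = 3 − 2 = 1.

1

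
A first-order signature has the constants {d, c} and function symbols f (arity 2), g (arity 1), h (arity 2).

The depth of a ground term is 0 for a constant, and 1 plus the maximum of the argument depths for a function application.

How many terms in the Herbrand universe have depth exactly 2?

Write N_k for the number of ground terms of depth ≤ k. A term of depth ≤ k is either a constant or a function symbol applied to arguments of depth ≤ k−1, so N_k = 2 + N_{k-1}^2 + N_{k-1} + N_{k-1}^2.
N_0 = 2
N_1 = 2 + 2^2 + 2 + 2^2 = 12
N_2 = 2 + 12^2 + 12 + 12^2 = 302
Terms of depth exactly 2: N_2 − N_1 = 302 − 12 = 290.

290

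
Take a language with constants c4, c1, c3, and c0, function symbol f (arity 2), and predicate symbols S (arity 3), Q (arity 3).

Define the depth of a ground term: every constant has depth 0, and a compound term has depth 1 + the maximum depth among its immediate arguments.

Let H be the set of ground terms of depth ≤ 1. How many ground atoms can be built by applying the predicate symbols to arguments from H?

16000

First count ground terms of depth ≤ 1.
Let N_k count ground terms of depth at most k. Each non-constant term of depth ≤ k is some function symbol applied to depth-≤(k−1) arguments, giving N_k = 4 + N_{k-1}^2.
N_0 = 4
N_1 = 4 + 4^2 = 20
So |H| = 20.
Ground atoms are formed by filling each argument slot of a predicate with a term from H, so an r-ary predicate gives |H|^r atoms:
  S: 20^3 = 8000;  Q: 20^3 = 8000
Total ground atoms: 8000 + 8000 = 16000.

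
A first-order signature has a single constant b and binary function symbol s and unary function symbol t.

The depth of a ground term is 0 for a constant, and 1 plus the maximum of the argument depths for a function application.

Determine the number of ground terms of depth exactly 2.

If N_k denotes the number of depth-≤k ground terms, the 1 constant gives N_0 = 1, and each function symbol of arity r contributes N_{k-1}^r new terms at level k: N_k = 1 + N_{k-1}^2 + N_{k-1}.
N_0 = 1
N_1 = 1 + 1^2 + 1 = 3
N_2 = 1 + 3^2 + 3 = 13
Terms of depth exactly 2: N_2 − N_1 = 13 − 3 = 10.

10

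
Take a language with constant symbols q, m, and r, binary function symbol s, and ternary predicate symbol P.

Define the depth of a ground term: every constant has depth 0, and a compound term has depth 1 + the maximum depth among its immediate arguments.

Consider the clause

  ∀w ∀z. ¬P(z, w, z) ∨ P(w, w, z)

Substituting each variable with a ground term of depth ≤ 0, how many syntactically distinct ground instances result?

Ground terms of depth ≤ 0:
  If N_k denotes the number of depth-≤k ground terms, the 3 constants give N_0 = 3, and each function symbol of arity r contributes N_{k-1}^r new terms at level k: N_k = 3 + N_{k-1}^2.
  N_0 = 3
So there are 3 ground terms available for substitution.
The body mentions every one of the 2 quantified variables; since ground terms form a free algebra, no two substitutions collapse to the same formula.
Number of ground instances = 3^2 = 9.

9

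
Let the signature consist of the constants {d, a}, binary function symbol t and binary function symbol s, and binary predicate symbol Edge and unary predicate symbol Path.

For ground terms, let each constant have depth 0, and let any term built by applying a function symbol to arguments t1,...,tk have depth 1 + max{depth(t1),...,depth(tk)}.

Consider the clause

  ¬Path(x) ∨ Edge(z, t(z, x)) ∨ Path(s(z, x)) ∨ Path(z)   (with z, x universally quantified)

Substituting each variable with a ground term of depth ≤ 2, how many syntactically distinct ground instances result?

40804

Ground terms of depth ≤ 2:
  If N_k denotes the number of depth-≤k ground terms, the 2 constants give N_0 = 2, and each function symbol of arity r contributes N_{k-1}^r new terms at level k: N_k = 2 + N_{k-1}^2 + N_{k-1}^2.
  N_0 = 2
  N_1 = 2 + 2^2 + 2^2 = 10
  N_2 = 2 + 10^2 + 10^2 = 202
So there are 202 ground terms available for substitution.
Each of z, x ranges independently over the available ground terms, and distinct assignments produce distinct instances.
Number of ground instances = 202^2 = 40804.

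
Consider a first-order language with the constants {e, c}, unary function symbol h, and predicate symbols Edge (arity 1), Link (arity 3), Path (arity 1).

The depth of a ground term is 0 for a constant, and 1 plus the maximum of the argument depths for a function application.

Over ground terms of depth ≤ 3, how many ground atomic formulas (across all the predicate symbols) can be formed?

First count ground terms of depth ≤ 3.
Write N_k for the number of ground terms of depth ≤ k. A term of depth ≤ k is either a constant or a function symbol applied to arguments of depth ≤ k−1, so N_k = 2 + N_{k-1}.
N_0 = 2
N_1 = 2 + 2 = 4
N_2 = 2 + 4 = 6
N_3 = 2 + 6 = 8
Explicitly: e, c, h(e), h(c), h(h(e)), h(h(c)), h(h(h(e))), h(h(h(c))).
So |H| = 8.
Ground atoms are formed by filling each argument slot of a predicate with a term from H, so an r-ary predicate gives |H|^r atoms:
  Edge: 8;  Link: 8^3 = 512;  Path: 8
Total ground atoms: 8 + 512 + 8 = 528.

528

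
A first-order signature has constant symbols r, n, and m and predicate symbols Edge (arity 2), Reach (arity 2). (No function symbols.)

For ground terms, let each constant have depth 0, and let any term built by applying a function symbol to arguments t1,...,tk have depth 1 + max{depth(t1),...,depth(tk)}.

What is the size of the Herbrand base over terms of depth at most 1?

18

First count ground terms of depth ≤ 1.
With no function symbols every ground term is a constant, so there are exactly 3 ground terms at every depth bound.
N_0 = 3
N_1 = 3
So |H| = 3.
A ground atom is a predicate applied to a tuple of terms from H, so the count is the sum over predicates of |H|^arity:
  Edge: 3^2 = 9;  Reach: 3^2 = 9
Total ground atoms: 9 + 9 = 18.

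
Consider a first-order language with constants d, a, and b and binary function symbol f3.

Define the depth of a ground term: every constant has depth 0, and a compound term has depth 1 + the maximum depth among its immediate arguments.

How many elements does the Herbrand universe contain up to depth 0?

Let N_k count ground terms of depth at most k. Each non-constant term of depth ≤ k is some function symbol applied to depth-≤(k−1) arguments, giving N_k = 3 + N_{k-1}^2.
N_0 = 3
Explicitly: d, a, b.

3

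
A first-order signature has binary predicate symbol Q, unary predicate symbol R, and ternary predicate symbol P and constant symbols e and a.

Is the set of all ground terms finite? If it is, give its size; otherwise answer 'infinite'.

2

There are no function symbols, so every ground term is one of the 2 constants.
The Herbrand universe is {e, a}, which is finite with 2 elements.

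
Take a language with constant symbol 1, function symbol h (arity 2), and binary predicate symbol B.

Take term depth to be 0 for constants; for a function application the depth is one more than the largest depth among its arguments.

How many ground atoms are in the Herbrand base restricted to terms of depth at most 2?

First count ground terms of depth ≤ 2.
Write N_k for the number of ground terms of depth ≤ k. A term of depth ≤ k is either a constant or a function symbol applied to arguments of depth ≤ k−1, so N_k = 1 + N_{k-1}^2.
N_0 = 1
N_1 = 1 + 1^2 = 2
N_2 = 1 + 2^2 = 5
Explicitly: 1, h(1, 1), h(1, h(1, 1)), h(h(1, 1), 1), h(h(1, 1), h(1, 1)).
So |H| = 5.
Each predicate of arity r yields |H|^r ground atoms (one per choice of an r-tuple from H):
  B: 5^2 = 25
Total ground atoms: 25.

25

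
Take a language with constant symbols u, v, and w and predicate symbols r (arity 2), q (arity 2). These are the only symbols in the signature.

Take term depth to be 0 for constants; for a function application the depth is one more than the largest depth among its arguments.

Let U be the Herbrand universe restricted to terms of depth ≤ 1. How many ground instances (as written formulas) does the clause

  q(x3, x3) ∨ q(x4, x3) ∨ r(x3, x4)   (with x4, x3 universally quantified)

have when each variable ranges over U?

9

Ground terms of depth ≤ 1:
  With no function symbols every ground term is a constant, so there are exactly 3 ground terms at every depth bound.
  N_0 = 3
  N_1 = 3
So there are 3 ground terms available for substitution.
The body mentions every one of the 2 quantified variables; since ground terms form a free algebra, no two substitutions collapse to the same formula.
Number of ground instances = 3^2 = 9.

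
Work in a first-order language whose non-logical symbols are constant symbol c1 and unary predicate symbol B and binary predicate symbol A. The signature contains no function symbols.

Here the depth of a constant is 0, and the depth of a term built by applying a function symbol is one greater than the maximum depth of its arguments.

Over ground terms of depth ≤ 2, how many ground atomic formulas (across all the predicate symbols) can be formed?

2

First count ground terms of depth ≤ 2.
With no function symbols every ground term is a constant, so there is exactly 1 ground term at every depth bound.
N_0 = 1
N_1 = 1
N_2 = 1
Explicitly: c1.
So |H| = 1.
Each predicate of arity r yields |H|^r ground atoms (one per choice of an r-tuple from H):
  B: 1;  A: 1^2 = 1
Total ground atoms: 1 + 1 = 2.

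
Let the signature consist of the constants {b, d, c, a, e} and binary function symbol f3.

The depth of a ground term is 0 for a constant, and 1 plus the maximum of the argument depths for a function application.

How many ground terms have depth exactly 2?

875

Let N_k count ground terms of depth at most k. Each non-constant term of depth ≤ k is some function symbol applied to depth-≤(k−1) arguments, giving N_k = 5 + N_{k-1}^2.
N_0 = 5
N_1 = 5 + 5^2 = 30
N_2 = 5 + 30^2 = 905
Terms of depth exactly 2: N_2 − N_1 = 905 − 30 = 875.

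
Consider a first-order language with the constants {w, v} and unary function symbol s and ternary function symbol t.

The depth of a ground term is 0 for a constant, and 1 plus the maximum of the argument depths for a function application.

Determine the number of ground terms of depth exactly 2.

Let N_k = |{terms of depth ≤ k}|. Then N_0 = 2 and N_k = 2 + N_{k-1} + N_{k-1}^3 for k ≥ 1 (one summand per function symbol, arity giving the exponent).
N_0 = 2
N_1 = 2 + 2 + 2^3 = 12
N_2 = 2 + 12 + 12^3 = 1742
Terms of depth exactly 2: N_2 − N_1 = 1742 − 12 = 1730.

1730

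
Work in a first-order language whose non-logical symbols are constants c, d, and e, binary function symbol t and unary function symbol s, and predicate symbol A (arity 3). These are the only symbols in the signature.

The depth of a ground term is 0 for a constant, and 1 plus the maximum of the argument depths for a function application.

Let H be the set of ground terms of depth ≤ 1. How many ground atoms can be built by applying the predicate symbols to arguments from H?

First count ground terms of depth ≤ 1.
Write N_k for the number of ground terms of depth ≤ k. A term of depth ≤ k is either a constant or a function symbol applied to arguments of depth ≤ k−1, so N_k = 3 + N_{k-1}^2 + N_{k-1}.
N_0 = 3
N_1 = 3 + 3^2 + 3 = 15
So |H| = 15.
For each predicate symbol, the number of ground atoms is |H| raised to its arity; summing:
  A: 15^3 = 3375
Total ground atoms: 3375.

3375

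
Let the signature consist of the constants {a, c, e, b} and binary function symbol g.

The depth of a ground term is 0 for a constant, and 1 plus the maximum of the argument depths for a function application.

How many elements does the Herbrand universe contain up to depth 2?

404

Let N_k count ground terms of depth at most k. Each non-constant term of depth ≤ k is some function symbol applied to depth-≤(k−1) arguments, giving N_k = 4 + N_{k-1}^2.
N_0 = 4
N_1 = 4 + 4^2 = 20
N_2 = 4 + 20^2 = 404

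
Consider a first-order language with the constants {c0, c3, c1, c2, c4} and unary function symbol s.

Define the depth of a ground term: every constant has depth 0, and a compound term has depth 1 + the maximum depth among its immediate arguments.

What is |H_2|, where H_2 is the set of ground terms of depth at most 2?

Let N_k count ground terms of depth at most k. Each non-constant term of depth ≤ k is some function symbol applied to depth-≤(k−1) arguments, giving N_k = 5 + N_{k-1}.
N_0 = 5
N_1 = 5 + 5 = 10
N_2 = 5 + 10 = 15

15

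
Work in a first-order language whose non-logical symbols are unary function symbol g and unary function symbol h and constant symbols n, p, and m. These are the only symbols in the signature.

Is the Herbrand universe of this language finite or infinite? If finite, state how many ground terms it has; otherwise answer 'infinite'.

The signature has at least one function symbol (g, arity 1) and at least one constant (n).
Iterating g gives infinitely many distinct ground terms: n, g(n), g(g(n)), ...
So the Herbrand universe is infinite.

infinite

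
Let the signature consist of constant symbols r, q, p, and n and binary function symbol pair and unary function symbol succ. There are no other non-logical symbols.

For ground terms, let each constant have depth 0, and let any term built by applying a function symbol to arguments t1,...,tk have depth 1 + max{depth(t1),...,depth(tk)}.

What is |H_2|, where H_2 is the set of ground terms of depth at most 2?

Let N_k = |{terms of depth ≤ k}|. Then N_0 = 4 and N_k = 4 + N_{k-1}^2 + N_{k-1} for k ≥ 1 (one summand per function symbol, arity giving the exponent).
N_0 = 4
N_1 = 4 + 4^2 + 4 = 24
N_2 = 4 + 24^2 + 24 = 604

604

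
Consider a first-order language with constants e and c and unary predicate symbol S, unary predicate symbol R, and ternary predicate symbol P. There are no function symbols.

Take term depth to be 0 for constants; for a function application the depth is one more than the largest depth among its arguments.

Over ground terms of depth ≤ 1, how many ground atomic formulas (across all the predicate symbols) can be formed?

First count ground terms of depth ≤ 1.
With no function symbols every ground term is a constant, so there are exactly 2 ground terms at every depth bound.
N_0 = 2
N_1 = 2
Explicitly: e, c.
So |H| = 2.
Each predicate of arity r yields |H|^r ground atoms (one per choice of an r-tuple from H):
  S: 2;  R: 2;  P: 2^3 = 8
Total ground atoms: 2 + 2 + 8 = 12.

12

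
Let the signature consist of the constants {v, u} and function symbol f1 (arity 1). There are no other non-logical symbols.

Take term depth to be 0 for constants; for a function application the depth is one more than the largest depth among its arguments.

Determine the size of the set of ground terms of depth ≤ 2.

6

Count level by level. With function symbols f1/1, the terms of depth ≤ k are the 2 constants together with each function applied to depth-≤(k−1) tuples, so N_k = 2 + N_{k-1}.
N_0 = 2
N_1 = 2 + 2 = 4
N_2 = 2 + 4 = 6
Explicitly: v, u, f1(v), f1(u), f1(f1(v)), f1(f1(u)).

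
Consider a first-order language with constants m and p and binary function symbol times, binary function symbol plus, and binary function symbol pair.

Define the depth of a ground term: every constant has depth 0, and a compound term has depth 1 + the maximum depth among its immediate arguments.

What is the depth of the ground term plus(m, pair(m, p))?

depth(pair(m, p)) = 1 + max(0, 0) = 1
depth(plus(m, pair(m, p))) = 1 + max(0, 1) = 2

2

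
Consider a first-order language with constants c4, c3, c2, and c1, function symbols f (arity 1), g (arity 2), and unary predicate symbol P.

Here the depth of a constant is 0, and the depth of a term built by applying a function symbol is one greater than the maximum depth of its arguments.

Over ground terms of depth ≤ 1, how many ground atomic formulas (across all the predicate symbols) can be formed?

First count ground terms of depth ≤ 1.
Let N_k count ground terms of depth at most k. Each non-constant term of depth ≤ k is some function symbol applied to depth-≤(k−1) arguments, giving N_k = 4 + N_{k-1} + N_{k-1}^2.
N_0 = 4
N_1 = 4 + 4 + 4^2 = 24
So |H| = 24.
Ground atoms are formed by filling each argument slot of a predicate with a term from H, so an r-ary predicate gives |H|^r atoms:
  P: 24
Total ground atoms: 24.

24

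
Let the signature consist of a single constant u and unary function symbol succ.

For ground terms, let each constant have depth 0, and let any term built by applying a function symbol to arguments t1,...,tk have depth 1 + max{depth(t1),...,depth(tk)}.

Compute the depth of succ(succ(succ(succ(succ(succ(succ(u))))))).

depth(succ(u)) = 1 + depth(u) = 1 + 0 = 1
depth(succ(succ(u))) = 1 + depth(succ(u)) = 1 + 1 = 2
depth(succ(succ(succ(u)))) = 1 + depth(succ(succ(u))) = 1 + 2 = 3
depth(succ(succ(succ(succ(u))))) = 1 + depth(succ(succ(succ(u)))) = 1 + 3 = 4
depth(succ(succ(succ(succ(succ(u)))))) = 1 + depth(succ(succ(succ(succ(u))))) = 1 + 4 = 5
depth(succ(succ(succ(succ(succ(succ(u))))))) = 1 + depth(succ(succ(succ(succ(succ(u)))))) = 1 + 5 = 6
depth(succ(succ(succ(succ(succ(succ(succ(u)))))))) = 1 + depth(succ(succ(succ(succ(succ(succ(u))))))) = 1 + 6 = 7

7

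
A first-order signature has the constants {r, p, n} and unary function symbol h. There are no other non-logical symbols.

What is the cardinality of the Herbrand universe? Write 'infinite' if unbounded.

infinite

The signature has at least one function symbol (h, arity 1) and at least one constant (r).
Iterating h gives infinitely many distinct ground terms: r, h(r), h(h(r)), ...
So the Herbrand universe is infinite.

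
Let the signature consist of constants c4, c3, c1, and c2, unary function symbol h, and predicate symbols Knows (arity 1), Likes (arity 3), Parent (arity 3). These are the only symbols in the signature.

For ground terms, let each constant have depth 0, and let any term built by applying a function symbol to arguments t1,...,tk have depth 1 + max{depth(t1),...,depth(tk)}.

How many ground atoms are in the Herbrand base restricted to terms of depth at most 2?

First count ground terms of depth ≤ 2.
Count level by level. With function symbols h/1, the terms of depth ≤ k are the 4 constants together with each function applied to depth-≤(k−1) tuples, so N_k = 4 + N_{k-1}.
N_0 = 4
N_1 = 4 + 4 = 8
N_2 = 4 + 8 = 12
So |H| = 12.
For each predicate symbol, the number of ground atoms is |H| raised to its arity; summing:
  Knows: 12;  Likes: 12^3 = 1728;  Parent: 12^3 = 1728
Total ground atoms: 12 + 1728 + 1728 = 3468.

3468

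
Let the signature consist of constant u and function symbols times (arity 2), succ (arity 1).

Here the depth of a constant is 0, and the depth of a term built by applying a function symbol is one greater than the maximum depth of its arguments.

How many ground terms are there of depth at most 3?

Let N_k count ground terms of depth at most k. Each non-constant term of depth ≤ k is some function symbol applied to depth-≤(k−1) arguments, giving N_k = 1 + N_{k-1}^2 + N_{k-1}.
N_0 = 1
N_1 = 1 + 1^2 + 1 = 3
N_2 = 1 + 3^2 + 3 = 13
N_3 = 1 + 13^2 + 13 = 183

183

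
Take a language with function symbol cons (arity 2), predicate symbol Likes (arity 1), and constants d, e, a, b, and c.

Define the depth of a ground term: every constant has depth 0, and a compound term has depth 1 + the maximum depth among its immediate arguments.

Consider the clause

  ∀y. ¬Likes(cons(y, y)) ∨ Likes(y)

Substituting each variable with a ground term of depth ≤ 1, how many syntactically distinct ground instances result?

Ground terms of depth ≤ 1:
  Write N_k for the number of ground terms of depth ≤ k. A term of depth ≤ k is either a constant or a function symbol applied to arguments of depth ≤ k−1, so N_k = 5 + N_{k-1}^2.
  N_0 = 5
  N_1 = 5 + 5^2 = 30
So there are 30 ground terms available for substitution.
There is 1 variable to instantiate (y),  occurring in at least one literal, so different choices give different ground instances.
Number of ground instances = 30.

30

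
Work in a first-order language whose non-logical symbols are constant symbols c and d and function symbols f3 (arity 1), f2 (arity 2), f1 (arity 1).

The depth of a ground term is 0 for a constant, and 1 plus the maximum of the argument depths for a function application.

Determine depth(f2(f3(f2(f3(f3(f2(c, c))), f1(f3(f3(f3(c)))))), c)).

7

depth(f2(c, c)) = 1 + max(0, 0) = 1
depth(f3(f2(c, c))) = 1 + depth(f2(c, c)) = 1 + 1 = 2
depth(f3(f3(f2(c, c)))) = 1 + depth(f3(f2(c, c))) = 1 + 2 = 3
depth(f3(c)) = 1 + depth(c) = 1 + 0 = 1
depth(f3(f3(c))) = 1 + depth(f3(c)) = 1 + 1 = 2
depth(f3(f3(f3(c)))) = 1 + depth(f3(f3(c))) = 1 + 2 = 3
depth(f1(f3(f3(f3(c))))) = 1 + depth(f3(f3(f3(c)))) = 1 + 3 = 4
depth(f2(f3(f3(f2(c, c))), f1(f3(f3(f3(c)))))) = 1 + max(3, 4) = 5
depth(f3(f2(f3(f3(f2(c, c))), f1(f3(f3(f3(c))))))) = 1 + depth(f2(f3(f3(f2(c, c))), f1(f3(f3(f3(c)))))) = 1 + 5 = 6
depth(f2(f3(f2(f3(f3(f2(c, c))), f1(f3(f3(f3(c)))))), c)) = 1 + max(6, 0) = 7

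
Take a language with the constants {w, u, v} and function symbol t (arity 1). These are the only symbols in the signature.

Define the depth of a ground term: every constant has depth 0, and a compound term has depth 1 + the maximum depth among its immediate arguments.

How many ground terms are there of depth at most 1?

6

Write N_k for the number of ground terms of depth ≤ k. A term of depth ≤ k is either a constant or a function symbol applied to arguments of depth ≤ k−1, so N_k = 3 + N_{k-1}.
N_0 = 3
N_1 = 3 + 3 = 6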